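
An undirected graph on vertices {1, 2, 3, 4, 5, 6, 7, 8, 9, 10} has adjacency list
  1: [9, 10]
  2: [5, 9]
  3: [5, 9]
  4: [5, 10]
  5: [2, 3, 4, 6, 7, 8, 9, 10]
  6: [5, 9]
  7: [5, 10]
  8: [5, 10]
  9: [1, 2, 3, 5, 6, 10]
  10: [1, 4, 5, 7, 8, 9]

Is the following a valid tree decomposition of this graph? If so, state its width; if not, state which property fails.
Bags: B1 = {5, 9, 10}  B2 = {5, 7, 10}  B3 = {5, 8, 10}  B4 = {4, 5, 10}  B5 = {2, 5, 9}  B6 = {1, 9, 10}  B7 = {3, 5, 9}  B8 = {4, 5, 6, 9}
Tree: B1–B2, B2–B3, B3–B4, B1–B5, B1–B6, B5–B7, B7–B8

No — bags containing vertex 4 are not connected in the tree.

A tree decomposition must satisfy three properties: every vertex lies in some bag; for every edge, both endpoints lie together in some bag; and for every vertex, the bags containing it form a connected subtree. Here bags containing vertex 4 are not connected in the tree, so the decomposition is invalid.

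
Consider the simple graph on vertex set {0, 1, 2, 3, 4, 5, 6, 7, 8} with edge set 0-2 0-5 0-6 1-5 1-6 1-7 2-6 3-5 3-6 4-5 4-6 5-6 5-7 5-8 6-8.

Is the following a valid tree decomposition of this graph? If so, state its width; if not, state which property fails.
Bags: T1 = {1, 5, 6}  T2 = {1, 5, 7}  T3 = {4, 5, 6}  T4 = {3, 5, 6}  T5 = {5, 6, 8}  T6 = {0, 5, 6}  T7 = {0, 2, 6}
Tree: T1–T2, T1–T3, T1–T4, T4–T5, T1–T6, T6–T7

Vertex coverage: the bags together contain {0, 1, 2, 3, 4, 5, 6, 7, 8}, the full vertex set. Edge coverage: each edge of G has both endpoints in at least one bag. Running intersection: for every vertex, the bags containing it form a connected subtree. All three properties hold, so this is a valid tree decomposition of width max|bag| − 1 = 2, and hence tw(G) ≤ 2.

Yes; width 2.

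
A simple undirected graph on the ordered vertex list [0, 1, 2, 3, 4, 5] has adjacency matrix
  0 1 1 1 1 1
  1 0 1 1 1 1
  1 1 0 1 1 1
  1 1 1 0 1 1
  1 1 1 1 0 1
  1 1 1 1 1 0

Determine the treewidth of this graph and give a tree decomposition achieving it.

Treewidth 5.
One such decomposition:
Bags: B1 = {0, 1, 2, 3, 4, 5}
Tree: (single bag)

A single bag containing all 6 vertices is trivially a valid decomposition of width 5. On the other hand G contains the 6-clique {0, 1, 2, 3, 4, 5}. A clique must lie in a single bag of any decomposition, so no decomposition can have width below 5. The upper and lower bounds meet at 5, so that is the treewidth.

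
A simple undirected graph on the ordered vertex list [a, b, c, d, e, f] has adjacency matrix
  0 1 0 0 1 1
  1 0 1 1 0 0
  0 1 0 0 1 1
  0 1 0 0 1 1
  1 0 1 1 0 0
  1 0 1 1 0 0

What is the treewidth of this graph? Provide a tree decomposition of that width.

Treewidth 3.
One optimal decomposition is:
Bags: B1 = {a, b, c, d}  B2 = {a, c, d, e}  B3 = {a, c, d, f}
Tree: B1–B2, B2–B3

Every bag has size at most 4, so the width is 4 − 1 = 3 and tw(G) ≤ 3. For the lower bound: the 4 vertex sets {a,b}, {d,e}, {c}, {f} are disjoint, each induces a connected subgraph, and every pair is joined by at least one edge of G. Contracting each set to a single vertex therefore yields K_{4} as a minor, and since treewidth is minor-monotone, tw(G) ≥ tw(K_{4}) = 3. The upper and lower bounds meet at 3, so that is the treewidth.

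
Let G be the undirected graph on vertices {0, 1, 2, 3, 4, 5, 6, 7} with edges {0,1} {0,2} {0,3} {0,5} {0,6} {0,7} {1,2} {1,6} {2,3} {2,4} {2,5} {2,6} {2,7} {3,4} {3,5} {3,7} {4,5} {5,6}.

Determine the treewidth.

A width-3 tree decomposition is:
Bags: B1 = {0, 2, 3, 5}  B2 = {2, 3, 4, 5}  B3 = {0, 2, 5, 6}  B4 = {0, 2, 3, 7}  B5 = {0, 1, 2, 6}
Tree: B1–B2, B1–B3, B1–B4, B3–B5
Every bag has size at most 4, so the width is 4 − 1 = 3 and tw(G) ≤ 3. Conversely, {0, 1, 2, 6} is a clique of size 4, and the vertices of any clique must share a bag in every tree decomposition; so some bag has ≥ 4 vertices and tw(G) ≥ 3. Therefore the treewidth is 3.

3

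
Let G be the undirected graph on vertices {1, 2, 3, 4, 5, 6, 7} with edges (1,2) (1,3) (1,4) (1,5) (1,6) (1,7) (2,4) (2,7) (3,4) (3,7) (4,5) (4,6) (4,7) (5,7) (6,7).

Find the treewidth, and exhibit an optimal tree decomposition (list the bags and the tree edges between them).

Each bag holds 4 vertices, so the decomposition has width 3, which upper-bounds the treewidth. For the lower bound, the 4 vertices {1, 2, 4, 7} are pairwise adjacent, and any tree decomposition puts a clique entirely inside one bag — forcing width ≥ 3. Hence tw(G) = 3 exactly.

Treewidth 3.
One such decomposition:
Bags: B1 = {1, 4, 5, 7}  B2 = {1, 4, 6, 7}  B3 = {1, 2, 4, 7}  B4 = {1, 3, 4, 7}
Tree: B1–B2, B1–B3, B1–B4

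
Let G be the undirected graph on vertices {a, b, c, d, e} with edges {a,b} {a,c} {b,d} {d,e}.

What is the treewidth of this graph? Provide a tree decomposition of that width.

Treewidth 1.
One such decomposition:
Bags: B1 = {a, c}  B2 = {a, b}  B3 = {b, d}  B4 = {d, e}
Tree: B1–B2, B2–B3, B3–B4

Every bag has size at most 2, so the width is 2 − 1 = 1 and tw(G) ≤ 1. Since G has at least one edge (e.g. c–a), it is not an edgeless graph, so tw(G) ≥ 1. The upper and lower bounds meet at 1, so that is the treewidth.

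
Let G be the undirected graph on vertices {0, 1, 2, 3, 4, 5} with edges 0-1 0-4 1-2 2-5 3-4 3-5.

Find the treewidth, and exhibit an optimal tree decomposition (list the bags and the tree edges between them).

Treewidth 2.
One optimal decomposition is:
Bags: B1 = {1, 2, 5}  B2 = {0, 1, 5}  B3 = {0, 4, 5}  B4 = {3, 4, 5}
Tree: B1–B2, B2–B3, B3–B4

Each bag holds 3 vertices, so the decomposition has width 2, which upper-bounds the treewidth. The edges 5–2–1–0–4–3–5 form a cycle, so G is not a tree and its treewidth is at least 2. Combining the bounds, tw(G) = 2.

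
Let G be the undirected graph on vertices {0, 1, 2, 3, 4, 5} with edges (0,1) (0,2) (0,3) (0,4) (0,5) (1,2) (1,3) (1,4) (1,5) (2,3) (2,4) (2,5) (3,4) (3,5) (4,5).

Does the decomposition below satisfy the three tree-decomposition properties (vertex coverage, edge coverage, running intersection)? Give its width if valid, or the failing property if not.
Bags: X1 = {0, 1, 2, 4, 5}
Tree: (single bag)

A tree decomposition must satisfy three properties: every vertex lies in some bag; for every edge, both endpoints lie together in some bag; and for every vertex, the bags containing it form a connected subtree. Here vertex 3 appears in no bag, so the decomposition is invalid.

No — vertex 3 appears in no bag.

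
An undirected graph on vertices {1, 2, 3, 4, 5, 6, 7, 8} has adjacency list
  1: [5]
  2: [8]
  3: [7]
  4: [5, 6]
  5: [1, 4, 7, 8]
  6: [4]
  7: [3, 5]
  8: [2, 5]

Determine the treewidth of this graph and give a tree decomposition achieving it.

Every bag has size at most 2, so the width is 2 − 1 = 1 and tw(G) ≤ 1. Since G has at least one edge (e.g. 4–5), it is not an edgeless graph, so tw(G) ≥ 1. Combining the bounds, tw(G) = 1.

Treewidth 1.
One such decomposition:
Bags: B1 = {4, 5}  B2 = {5, 8}  B3 = {1, 5}  B4 = {5, 7}  B5 = {2, 8}  B6 = {4, 6}  B7 = {3, 7}
Tree: B1–B2, B1–B3, B2–B4, B2–B5, B1–B6, B4–B7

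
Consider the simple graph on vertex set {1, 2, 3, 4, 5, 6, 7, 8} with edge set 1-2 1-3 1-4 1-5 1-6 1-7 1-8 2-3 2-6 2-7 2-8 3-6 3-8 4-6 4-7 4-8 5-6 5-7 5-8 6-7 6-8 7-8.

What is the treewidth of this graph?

4

A width-4 tree decomposition is:
Bags: B1 = {1, 4, 6, 7, 8}  B2 = {1, 2, 6, 7, 8}  B3 = {1, 5, 6, 7, 8}  B4 = {1, 2, 3, 6, 8}
Tree: B1–B2, B1–B3, B2–B4
Every bag has size at most 5, so the width is 5 − 1 = 4 and tw(G) ≤ 4. On the other hand G contains the 5-clique {1, 2, 3, 6, 8}. A clique must lie in a single bag of any decomposition, so no decomposition can have width below 4. The upper and lower bounds meet at 4, so that is the treewidth.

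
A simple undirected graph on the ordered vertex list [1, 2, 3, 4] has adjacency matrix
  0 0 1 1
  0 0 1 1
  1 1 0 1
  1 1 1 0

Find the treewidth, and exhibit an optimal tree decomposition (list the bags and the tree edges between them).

Treewidth 2.
Bags: B1 = {1, 3, 4}  B2 = {2, 3, 4}
Tree: B1–B2

The largest bag has 3 vertices, giving width 2; this decomposition certifies tw(G) ≤ 2. Conversely, {1, 3, 4} is a clique of size 3, and the vertices of any clique must share a bag in every tree decomposition; so some bag has ≥ 3 vertices and tw(G) ≥ 2. Hence tw(G) = 2 exactly.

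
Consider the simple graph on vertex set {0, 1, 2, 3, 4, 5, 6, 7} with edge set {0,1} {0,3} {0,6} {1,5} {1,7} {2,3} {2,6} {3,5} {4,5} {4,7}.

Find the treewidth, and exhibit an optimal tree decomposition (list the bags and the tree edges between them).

Each bag holds 3 vertices, so the decomposition has width 2, which upper-bounds the treewidth. Since 4–7–1–5–4 is a cycle in G, G is not acyclic. Forests are exactly the graphs of treewidth ≤ 1, so tw(G) ≥ 2. Hence tw(G) = 2 exactly.

Treewidth 2.
One optimal decomposition is:
Bags: B1 = {4, 5, 7}  B2 = {1, 5, 7}  B3 = {1, 3, 5}  B4 = {0, 1, 3}  B5 = {0, 2, 3}  B6 = {0, 2, 6}
Tree: B1–B2, B2–B3, B3–B4, B4–B5, B5–B6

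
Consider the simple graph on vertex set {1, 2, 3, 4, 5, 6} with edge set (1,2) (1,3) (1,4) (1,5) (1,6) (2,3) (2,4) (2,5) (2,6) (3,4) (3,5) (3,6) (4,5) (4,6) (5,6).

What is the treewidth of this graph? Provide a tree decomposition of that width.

Treewidth 5.
Bags: B1 = {1, 2, 3, 4, 5, 6}
Tree: (single bag)

A single bag containing all 6 vertices is trivially a valid decomposition of width 5. Conversely, {1, 2, 3, 4, 5, 6} is a clique of size 6, and the vertices of any clique must share a bag in every tree decomposition; so some bag has ≥ 6 vertices and tw(G) ≥ 5. The upper and lower bounds meet at 5, so that is the treewidth.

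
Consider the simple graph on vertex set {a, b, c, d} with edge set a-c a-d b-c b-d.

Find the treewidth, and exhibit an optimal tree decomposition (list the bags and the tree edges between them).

Treewidth 2.
Bags: B1 = {b, c, d}  B2 = {a, c, d}
Tree: B1–B2

The largest bag has 3 vertices, giving width 2; this decomposition certifies tw(G) ≤ 2. For the lower bound, G contains the cycle d–b–c–a–d, so G is not a forest; only forests have treewidth ≤ 1, hence tw(G) ≥ 2. Therefore the treewidth is 2.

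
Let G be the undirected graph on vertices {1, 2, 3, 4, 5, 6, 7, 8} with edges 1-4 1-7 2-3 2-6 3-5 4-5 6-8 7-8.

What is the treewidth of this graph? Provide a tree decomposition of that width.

Treewidth 2.
One such decomposition:
Bags: B1 = {2, 3, 5}  B2 = {2, 5, 6}  B3 = {5, 6, 8}  B4 = {5, 7, 8}  B5 = {1, 5, 7}  B6 = {1, 4, 5}
Tree: B1–B2, B2–B3, B3–B4, B4–B5, B5–B6

The largest bag has 3 vertices, giving width 2; this decomposition certifies tw(G) ≤ 2. For the lower bound, G contains the cycle 5–3–2–6–8–7–1–4–5, so G is not a forest; only forests have treewidth ≤ 1, hence tw(G) ≥ 2. The upper and lower bounds meet at 2, so that is the treewidth.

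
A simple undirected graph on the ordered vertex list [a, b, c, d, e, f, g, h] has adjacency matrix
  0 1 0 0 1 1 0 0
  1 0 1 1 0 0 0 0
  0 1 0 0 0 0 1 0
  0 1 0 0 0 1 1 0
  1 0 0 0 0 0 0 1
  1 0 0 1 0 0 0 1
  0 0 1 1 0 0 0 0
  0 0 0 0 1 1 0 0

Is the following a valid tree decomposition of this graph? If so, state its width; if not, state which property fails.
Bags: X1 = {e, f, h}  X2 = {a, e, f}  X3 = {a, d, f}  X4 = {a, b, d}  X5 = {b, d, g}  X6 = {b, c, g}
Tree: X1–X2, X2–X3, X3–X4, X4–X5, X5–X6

Vertex coverage: the bags together contain {a, b, c, d, e, f, g, h}, the full vertex set. Edge coverage: each edge of G has both endpoints in at least one bag. Running intersection: for every vertex, the bags containing it form a connected subtree. All three properties hold, so this is a valid tree decomposition of width max|bag| − 1 = 2, and hence tw(G) ≤ 2.

Yes; width 2.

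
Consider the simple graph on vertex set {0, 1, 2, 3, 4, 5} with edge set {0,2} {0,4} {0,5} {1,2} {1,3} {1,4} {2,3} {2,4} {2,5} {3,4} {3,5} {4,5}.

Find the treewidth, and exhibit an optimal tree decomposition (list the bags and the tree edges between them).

Every bag has size at most 4, so the width is 4 − 1 = 3 and tw(G) ≤ 3. For the lower bound, the 4 vertices {0, 2, 4, 5} are pairwise adjacent, and any tree decomposition puts a clique entirely inside one bag — forcing width ≥ 3. Therefore the treewidth is 3.

Treewidth 3.
Bags: B1 = {2, 3, 4, 5}  B2 = {1, 2, 3, 4}  B3 = {0, 2, 4, 5}
Tree: B1–B2, B1–B3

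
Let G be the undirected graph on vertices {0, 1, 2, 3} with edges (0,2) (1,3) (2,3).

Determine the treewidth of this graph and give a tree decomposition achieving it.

Every bag has size at most 2, so the width is 2 − 1 = 1 and tw(G) ≤ 1. Since G has at least one edge (e.g. 2–0), it is not an edgeless graph, so tw(G) ≥ 1. Combining the bounds, tw(G) = 1.

Treewidth 1.
One such decomposition:
Bags: B1 = {0, 2}  B2 = {2, 3}  B3 = {1, 3}
Tree: B1–B2, B2–B3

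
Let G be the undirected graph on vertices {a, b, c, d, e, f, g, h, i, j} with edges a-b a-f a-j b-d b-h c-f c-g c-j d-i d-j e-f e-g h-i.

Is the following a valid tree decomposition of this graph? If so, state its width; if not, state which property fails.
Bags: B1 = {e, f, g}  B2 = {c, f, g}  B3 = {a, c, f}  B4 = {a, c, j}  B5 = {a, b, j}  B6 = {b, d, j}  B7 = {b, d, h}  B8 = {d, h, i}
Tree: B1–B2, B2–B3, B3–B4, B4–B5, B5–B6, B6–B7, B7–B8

Vertex coverage: the bags together contain {a, b, c, d, e, f, g, h, i, j}, the full vertex set. Edge coverage: each edge of G has both endpoints in at least one bag. Running intersection: for every vertex, the bags containing it form a connected subtree. All three properties hold, so this is a valid tree decomposition of width max|bag| − 1 = 2, and hence tw(G) ≤ 2.

Yes; width 2.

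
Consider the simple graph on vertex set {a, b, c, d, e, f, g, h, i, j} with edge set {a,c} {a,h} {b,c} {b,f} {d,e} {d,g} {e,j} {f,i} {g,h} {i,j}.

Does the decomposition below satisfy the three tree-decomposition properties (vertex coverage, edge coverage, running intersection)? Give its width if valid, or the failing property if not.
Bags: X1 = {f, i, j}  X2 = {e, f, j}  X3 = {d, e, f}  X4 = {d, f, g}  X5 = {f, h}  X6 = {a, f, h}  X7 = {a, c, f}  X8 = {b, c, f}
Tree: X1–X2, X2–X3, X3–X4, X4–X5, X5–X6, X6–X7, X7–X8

A tree decomposition must satisfy three properties: every vertex lies in some bag; for every edge, both endpoints lie together in some bag; and for every vertex, the bags containing it form a connected subtree. Here edge (g,h) lies in no bag, so the decomposition is invalid.

No — edge (g,h) lies in no bag.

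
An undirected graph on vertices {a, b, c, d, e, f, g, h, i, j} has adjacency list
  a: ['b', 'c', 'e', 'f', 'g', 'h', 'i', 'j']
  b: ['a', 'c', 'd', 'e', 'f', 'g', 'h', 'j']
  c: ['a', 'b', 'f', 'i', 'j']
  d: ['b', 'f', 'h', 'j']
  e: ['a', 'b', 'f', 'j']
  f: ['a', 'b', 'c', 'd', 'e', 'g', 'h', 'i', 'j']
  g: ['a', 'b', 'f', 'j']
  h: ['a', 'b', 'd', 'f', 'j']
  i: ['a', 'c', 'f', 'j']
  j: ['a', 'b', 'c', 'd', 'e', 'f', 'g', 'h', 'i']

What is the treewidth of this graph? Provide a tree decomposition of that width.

Treewidth 4.
One optimal decomposition is:
Bags: B1 = {a, b, e, f, j}  B2 = {a, b, c, f, j}  B3 = {a, b, f, h, j}  B4 = {b, d, f, h, j}  B5 = {a, c, f, i, j}  B6 = {a, b, f, g, j}
Tree: B1–B2, B1–B3, B3–B4, B2–B5, B3–B6

Every bag has size at most 5, so the width is 5 − 1 = 4 and tw(G) ≤ 4. Conversely, {b, d, f, h, j} is a clique of size 5, and the vertices of any clique must share a bag in every tree decomposition; so some bag has ≥ 5 vertices and tw(G) ≥ 4. Therefore the treewidth is 4.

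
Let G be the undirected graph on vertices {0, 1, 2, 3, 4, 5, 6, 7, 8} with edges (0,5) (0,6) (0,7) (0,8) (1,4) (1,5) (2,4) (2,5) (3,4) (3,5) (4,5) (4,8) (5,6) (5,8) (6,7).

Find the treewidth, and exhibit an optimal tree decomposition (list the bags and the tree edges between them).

Treewidth 2.
One optimal decomposition is:
Bags: B1 = {1, 4, 5}  B2 = {4, 5, 8}  B3 = {0, 5, 8}  B4 = {0, 5, 6}  B5 = {3, 4, 5}  B6 = {0, 6, 7}  B7 = {2, 4, 5}
Tree: B1–B2, B2–B3, B3–B4, B1–B5, B4–B6, B5–B7

Every bag has size at most 3, so the width is 3 − 1 = 2 and tw(G) ≤ 2. On the other hand G contains the 3-clique {0, 5, 8}. A clique must lie in a single bag of any decomposition, so no decomposition can have width below 2. Combining the bounds, tw(G) = 2.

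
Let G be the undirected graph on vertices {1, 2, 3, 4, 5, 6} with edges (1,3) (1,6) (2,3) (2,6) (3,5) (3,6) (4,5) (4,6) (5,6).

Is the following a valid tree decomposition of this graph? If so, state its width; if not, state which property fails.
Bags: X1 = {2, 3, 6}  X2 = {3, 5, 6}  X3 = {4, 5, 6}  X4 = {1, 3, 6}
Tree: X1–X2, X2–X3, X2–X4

Every vertex of G appears in some bag (union = {1, 2, 3, 4, 5, 6}); every edge is covered by a bag; and for each vertex v the set of bags containing v is connected in the bag tree. The decomposition is therefore valid. The largest bag has 3 vertices, so the width is 2.

Yes; width 2.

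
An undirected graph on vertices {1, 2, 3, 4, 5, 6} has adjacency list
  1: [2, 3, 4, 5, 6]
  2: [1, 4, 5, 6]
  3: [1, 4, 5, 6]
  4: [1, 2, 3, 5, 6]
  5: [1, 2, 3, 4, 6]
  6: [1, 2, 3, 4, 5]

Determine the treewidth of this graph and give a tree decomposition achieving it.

Treewidth 4.
Bags: B1 = {1, 2, 4, 5, 6}  B2 = {1, 3, 4, 5, 6}
Tree: B1–B2

The largest bag has 5 vertices, giving width 4; this decomposition certifies tw(G) ≤ 4. On the other hand G contains the 5-clique {1, 2, 4, 5, 6}. A clique must lie in a single bag of any decomposition, so no decomposition can have width below 4. Combining the bounds, tw(G) = 4.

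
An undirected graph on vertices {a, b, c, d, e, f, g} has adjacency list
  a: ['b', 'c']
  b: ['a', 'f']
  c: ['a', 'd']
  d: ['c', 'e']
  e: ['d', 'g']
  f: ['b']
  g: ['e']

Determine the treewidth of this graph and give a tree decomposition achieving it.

Each bag holds 2 vertices, so the decomposition has width 1, which upper-bounds the treewidth. G has an edge, so its treewidth is at least 1. Combining the bounds, tw(G) = 1.

Treewidth 1.
One such decomposition:
Bags: B1 = {b, f}  B2 = {a, b}  B3 = {a, c}  B4 = {c, d}  B5 = {d, e}  B6 = {e, g}
Tree: B1–B2, B2–B3, B3–B4, B4–B5, B5–B6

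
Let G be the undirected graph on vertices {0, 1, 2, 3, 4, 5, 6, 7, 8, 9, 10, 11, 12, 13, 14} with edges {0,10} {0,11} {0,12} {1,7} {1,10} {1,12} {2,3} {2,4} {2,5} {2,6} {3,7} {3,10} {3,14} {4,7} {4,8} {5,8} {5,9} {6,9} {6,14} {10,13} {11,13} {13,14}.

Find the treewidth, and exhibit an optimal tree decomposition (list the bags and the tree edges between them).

The largest bag has 4 vertices, giving width 3; this decomposition certifies tw(G) ≤ 3. For the lower bound: the 4 vertex sets {5,8,9}, {4}, {2}, {3,6,7,14} are disjoint, each induces a connected subgraph, and every pair is joined by at least one edge of G. Contracting each set to a single vertex therefore yields K_{4} as a minor, and since treewidth is minor-monotone, tw(G) ≥ tw(K_{4}) = 3. Combining the bounds, tw(G) = 3.

Treewidth 3.
One such decomposition:
Bags: B1 = {4, 5, 8, 9}  B2 = {2, 4, 5, 9}  B3 = {2, 4, 6, 9}  B4 = {2, 4, 6, 7}  B5 = {2, 3, 6, 7}  B6 = {3, 6, 7, 14}  B7 = {1, 3, 7, 14}  B8 = {1, 3, 10, 14}  B9 = {1, 10, 13, 14}  B10 = {1, 10, 12, 13}  B11 = {0, 10, 12, 13}  B12 = {0, 11, 12, 13}
Tree: B1–B2, B2–B3, B3–B4, B4–B5, B5–B6, B6–B7, B7–B8, B8–B9, B9–B10, B10–B11, B11–B12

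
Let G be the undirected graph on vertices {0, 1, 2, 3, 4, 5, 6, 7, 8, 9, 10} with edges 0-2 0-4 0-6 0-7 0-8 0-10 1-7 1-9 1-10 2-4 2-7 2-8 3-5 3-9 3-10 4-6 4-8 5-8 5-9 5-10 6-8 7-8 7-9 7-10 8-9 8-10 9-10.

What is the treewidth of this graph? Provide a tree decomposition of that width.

Every bag has size at most 4, so the width is 4 − 1 = 3 and tw(G) ≤ 3. Conversely, {0, 2, 4, 8} is a clique of size 4, and the vertices of any clique must share a bag in every tree decomposition; so some bag has ≥ 4 vertices and tw(G) ≥ 3. Combining the bounds, tw(G) = 3.

Treewidth 3.
Bags: B1 = {0, 7, 8, 10}  B2 = {0, 2, 7, 8}  B3 = {0, 2, 4, 8}  B4 = {7, 8, 9, 10}  B5 = {1, 7, 9, 10}  B6 = {0, 4, 6, 8}  B7 = {5, 8, 9, 10}  B8 = {3, 5, 9, 10}
Tree: B1–B2, B2–B3, B1–B4, B4–B5, B3–B6, B4–B7, B7–B8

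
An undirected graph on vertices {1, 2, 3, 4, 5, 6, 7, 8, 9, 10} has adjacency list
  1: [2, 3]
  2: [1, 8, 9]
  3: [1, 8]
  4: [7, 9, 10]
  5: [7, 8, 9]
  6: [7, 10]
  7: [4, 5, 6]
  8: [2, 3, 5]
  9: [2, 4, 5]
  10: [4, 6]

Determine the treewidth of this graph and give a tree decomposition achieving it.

Treewidth 2.
Bags: B1 = {6, 7, 10}  B2 = {4, 7, 10}  B3 = {4, 5, 7}  B4 = {4, 5, 9}  B5 = {5, 8, 9}  B6 = {2, 8, 9}  B7 = {2, 3, 8}  B8 = {1, 2, 3}
Tree: B1–B2, B2–B3, B3–B4, B4–B5, B5–B6, B6–B7, B7–B8

Every bag has size at most 3, so the width is 3 − 1 = 2 and tw(G) ≤ 2. The edges 6–10–4–7–6 form a cycle, so G is not a tree and its treewidth is at least 2. The upper and lower bounds meet at 2, so that is the treewidth.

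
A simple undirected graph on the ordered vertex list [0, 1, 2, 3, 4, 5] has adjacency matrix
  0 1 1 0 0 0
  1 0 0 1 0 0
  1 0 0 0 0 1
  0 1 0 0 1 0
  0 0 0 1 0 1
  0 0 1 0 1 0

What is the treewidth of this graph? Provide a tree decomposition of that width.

Every bag has size at most 3, so the width is 3 − 1 = 2 and tw(G) ≤ 2. The edges 1–3–4–5–2–0–1 form a cycle, so G is not a tree and its treewidth is at least 2. Combining the bounds, tw(G) = 2.

Treewidth 2.
Bags: B1 = {1, 3, 4}  B2 = {1, 4, 5}  B3 = {1, 2, 5}  B4 = {0, 1, 2}
Tree: B1–B2, B2–B3, B3–B4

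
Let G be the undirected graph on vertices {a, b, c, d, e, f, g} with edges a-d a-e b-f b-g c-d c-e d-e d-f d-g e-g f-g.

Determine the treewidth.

2

A width-2 tree decomposition is:
Bags: B1 = {d, e, g}  B2 = {d, f, g}  B3 = {c, d, e}  B4 = {a, d, e}  B5 = {b, f, g}
Tree: B1–B2, B1–B3, B1–B4, B2–B5
The largest bag has 3 vertices, giving width 2; this decomposition certifies tw(G) ≤ 2. For the lower bound, the 3 vertices {d, e, g} are pairwise adjacent, and any tree decomposition puts a clique entirely inside one bag — forcing width ≥ 2. Combining the bounds, tw(G) = 2.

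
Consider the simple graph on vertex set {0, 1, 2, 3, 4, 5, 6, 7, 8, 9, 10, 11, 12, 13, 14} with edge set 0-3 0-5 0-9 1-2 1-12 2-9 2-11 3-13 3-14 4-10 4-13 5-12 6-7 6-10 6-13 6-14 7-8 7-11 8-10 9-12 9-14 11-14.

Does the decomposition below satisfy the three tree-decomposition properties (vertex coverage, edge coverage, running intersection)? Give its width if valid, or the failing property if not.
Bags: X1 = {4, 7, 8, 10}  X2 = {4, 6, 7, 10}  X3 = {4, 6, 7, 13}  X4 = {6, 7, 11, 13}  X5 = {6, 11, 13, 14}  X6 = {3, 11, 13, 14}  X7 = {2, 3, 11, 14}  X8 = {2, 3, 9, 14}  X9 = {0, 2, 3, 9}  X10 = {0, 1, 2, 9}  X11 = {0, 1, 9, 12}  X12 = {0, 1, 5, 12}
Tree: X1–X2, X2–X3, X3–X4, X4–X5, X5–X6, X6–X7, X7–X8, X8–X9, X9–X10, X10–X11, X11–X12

Checking the three conditions: (i) the bags cover all of {0, 1, 2, 3, 4, 5, 6, 7, 8, 9, 10, 11, 12, 13, 14}; (ii) for each edge, some bag contains both endpoints; (iii) the bags containing any fixed vertex form a subtree. All hold, so the decomposition is valid with width 4 − 1 = 3.

Yes; width 3.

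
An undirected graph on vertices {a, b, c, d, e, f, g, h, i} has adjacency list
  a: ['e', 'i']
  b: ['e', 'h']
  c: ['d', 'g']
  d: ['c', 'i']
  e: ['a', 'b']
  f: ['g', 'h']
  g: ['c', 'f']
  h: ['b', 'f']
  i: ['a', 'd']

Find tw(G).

A width-2 tree decomposition is:
Bags: B1 = {c, d, g}  B2 = {d, g, i}  B3 = {a, g, i}  B4 = {a, e, g}  B5 = {b, e, g}  B6 = {b, g, h}  B7 = {f, g, h}
Tree: B1–B2, B2–B3, B3–B4, B4–B5, B5–B6, B6–B7
Every bag has size at most 3, so the width is 3 − 1 = 2 and tw(G) ≤ 2. Since g–c–d–i–a–e–b–h–f–g is a cycle in G, G is not acyclic. Forests are exactly the graphs of treewidth ≤ 1, so tw(G) ≥ 2. The upper and lower bounds meet at 2, so that is the treewidth.

2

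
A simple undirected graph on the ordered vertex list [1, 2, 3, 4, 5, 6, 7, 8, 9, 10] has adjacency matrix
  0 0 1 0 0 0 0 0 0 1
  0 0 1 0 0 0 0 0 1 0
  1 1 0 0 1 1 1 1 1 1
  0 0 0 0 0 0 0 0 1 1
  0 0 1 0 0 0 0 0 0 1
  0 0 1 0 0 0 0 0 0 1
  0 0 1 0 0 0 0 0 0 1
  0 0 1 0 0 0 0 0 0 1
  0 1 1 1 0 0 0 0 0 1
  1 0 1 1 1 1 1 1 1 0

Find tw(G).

A width-2 tree decomposition is:
Bags: B1 = {3, 7, 10}  B2 = {3, 9, 10}  B3 = {3, 5, 10}  B4 = {2, 3, 9}  B5 = {3, 8, 10}  B6 = {1, 3, 10}  B7 = {3, 6, 10}  B8 = {4, 9, 10}
Tree: B1–B2, B1–B3, B2–B4, B1–B5, B5–B6, B5–B7, B2–B8
The largest bag has 3 vertices, giving width 2; this decomposition certifies tw(G) ≤ 2. On the other hand G contains the 3-clique {2, 3, 9}. A clique must lie in a single bag of any decomposition, so no decomposition can have width below 2. Combining the bounds, tw(G) = 2.

2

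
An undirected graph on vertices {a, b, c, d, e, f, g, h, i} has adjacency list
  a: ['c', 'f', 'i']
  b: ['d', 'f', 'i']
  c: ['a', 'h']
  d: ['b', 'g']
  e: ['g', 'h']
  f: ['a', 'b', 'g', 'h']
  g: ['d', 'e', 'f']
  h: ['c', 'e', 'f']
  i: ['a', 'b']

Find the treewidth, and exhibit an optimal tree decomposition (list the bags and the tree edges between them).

Treewidth 3.
One optimal decomposition is:
Bags: B1 = {b, d, e, g}  B2 = {b, e, f, g}  B3 = {b, e, f, h}  B4 = {b, f, h, i}  B5 = {a, f, h, i}  B6 = {a, c, h, i}
Tree: B1–B2, B2–B3, B3–B4, B4–B5, B5–B6

The largest bag has 4 vertices, giving width 3; this decomposition certifies tw(G) ≤ 3. For the lower bound: the 4 vertex sets {d,e,g}, {b}, {f}, {a,c,h,i} are disjoint, each induces a connected subgraph, and every pair is joined by at least one edge of G. Contracting each set to a single vertex therefore yields K_{4} as a minor, and since treewidth is minor-monotone, tw(G) ≥ tw(K_{4}) = 3. Combining the bounds, tw(G) = 3.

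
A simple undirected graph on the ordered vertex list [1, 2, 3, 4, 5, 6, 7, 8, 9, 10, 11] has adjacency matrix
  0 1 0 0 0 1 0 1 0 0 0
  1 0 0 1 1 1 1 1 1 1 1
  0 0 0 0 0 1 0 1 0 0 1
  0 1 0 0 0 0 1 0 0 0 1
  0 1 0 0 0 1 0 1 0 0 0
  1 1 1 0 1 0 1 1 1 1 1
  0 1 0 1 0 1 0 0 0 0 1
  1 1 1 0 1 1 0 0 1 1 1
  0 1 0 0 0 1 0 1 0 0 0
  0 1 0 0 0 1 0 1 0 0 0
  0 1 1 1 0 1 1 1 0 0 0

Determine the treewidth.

3

A width-3 tree decomposition is:
Bags: B1 = {2, 6, 8, 10}  B2 = {2, 6, 8, 9}  B3 = {2, 6, 8, 11}  B4 = {3, 6, 8, 11}  B5 = {2, 6, 7, 11}  B6 = {2, 4, 7, 11}  B7 = {2, 5, 6, 8}  B8 = {1, 2, 6, 8}
Tree: B1–B2, B1–B3, B3–B4, B3–B5, B5–B6, B3–B7, B7–B8
Each bag holds 4 vertices, so the decomposition has width 3, which upper-bounds the treewidth. Conversely, {2, 4, 7, 11} is a clique of size 4, and the vertices of any clique must share a bag in every tree decomposition; so some bag has ≥ 4 vertices and tw(G) ≥ 3. The upper and lower bounds meet at 3, so that is the treewidth.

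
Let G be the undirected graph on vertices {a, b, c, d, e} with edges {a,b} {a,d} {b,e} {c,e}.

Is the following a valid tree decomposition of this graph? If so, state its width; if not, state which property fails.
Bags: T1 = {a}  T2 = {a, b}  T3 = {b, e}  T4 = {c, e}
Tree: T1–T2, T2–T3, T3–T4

No — vertex d appears in no bag.

A tree decomposition must satisfy three properties: every vertex lies in some bag; for every edge, both endpoints lie together in some bag; and for every vertex, the bags containing it form a connected subtree. Here vertex d appears in no bag, so the decomposition is invalid.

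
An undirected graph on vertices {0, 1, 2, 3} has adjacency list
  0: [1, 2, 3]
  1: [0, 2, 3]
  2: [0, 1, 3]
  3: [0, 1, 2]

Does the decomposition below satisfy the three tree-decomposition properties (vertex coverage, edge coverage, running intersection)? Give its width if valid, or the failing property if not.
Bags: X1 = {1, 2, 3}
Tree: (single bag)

A tree decomposition must satisfy three properties: every vertex lies in some bag; for every edge, both endpoints lie together in some bag; and for every vertex, the bags containing it form a connected subtree. Here vertex 0 appears in no bag, so the decomposition is invalid.

No — vertex 0 appears in no bag.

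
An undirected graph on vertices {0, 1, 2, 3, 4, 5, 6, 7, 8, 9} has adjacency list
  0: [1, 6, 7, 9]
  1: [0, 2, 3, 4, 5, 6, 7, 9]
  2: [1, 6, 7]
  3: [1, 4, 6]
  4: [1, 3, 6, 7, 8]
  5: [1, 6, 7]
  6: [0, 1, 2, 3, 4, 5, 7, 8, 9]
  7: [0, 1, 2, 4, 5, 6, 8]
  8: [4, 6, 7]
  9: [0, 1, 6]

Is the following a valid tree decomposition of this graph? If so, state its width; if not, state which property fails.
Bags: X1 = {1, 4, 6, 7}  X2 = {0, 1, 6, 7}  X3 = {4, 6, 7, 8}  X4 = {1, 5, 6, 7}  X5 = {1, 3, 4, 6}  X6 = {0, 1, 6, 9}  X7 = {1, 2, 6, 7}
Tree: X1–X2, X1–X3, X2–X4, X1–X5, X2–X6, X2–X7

Yes; width 3.

Checking the three conditions: (i) the bags cover all of {0, 1, 2, 3, 4, 5, 6, 7, 8, 9}; (ii) for each edge, some bag contains both endpoints; (iii) the bags containing any fixed vertex form a subtree. All hold, so the decomposition is valid with width 4 − 1 = 3.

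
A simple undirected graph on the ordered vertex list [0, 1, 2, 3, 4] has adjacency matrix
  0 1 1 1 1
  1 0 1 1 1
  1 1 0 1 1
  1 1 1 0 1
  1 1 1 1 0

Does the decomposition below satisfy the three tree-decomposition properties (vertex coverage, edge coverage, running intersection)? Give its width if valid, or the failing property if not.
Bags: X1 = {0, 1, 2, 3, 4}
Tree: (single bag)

Yes; width 4.

Every vertex of G appears in some bag (union = {0, 1, 2, 3, 4}); every edge is covered by a bag; and for each vertex v the set of bags containing v is connected in the bag tree. The decomposition is therefore valid. The largest bag has 5 vertices, so the width is 4.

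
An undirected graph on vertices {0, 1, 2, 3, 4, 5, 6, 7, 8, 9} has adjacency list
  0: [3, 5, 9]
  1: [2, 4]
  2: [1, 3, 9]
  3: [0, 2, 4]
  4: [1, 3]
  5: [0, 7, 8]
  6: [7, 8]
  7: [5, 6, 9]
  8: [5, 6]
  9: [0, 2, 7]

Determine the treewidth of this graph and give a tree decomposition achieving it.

Every bag has size at most 3, so the width is 3 − 1 = 2 and tw(G) ≤ 2. For the lower bound, G contains the cycle 4–1–2–3–4, so G is not a forest; only forests have treewidth ≤ 1, hence tw(G) ≥ 2. Hence tw(G) = 2 exactly.

Treewidth 2.
One such decomposition:
Bags: B1 = {1, 3, 4}  B2 = {1, 2, 3}  B3 = {0, 2, 3}  B4 = {0, 2, 9}  B5 = {0, 5, 9}  B6 = {5, 7, 9}  B7 = {5, 7, 8}  B8 = {6, 7, 8}
Tree: B1–B2, B2–B3, B3–B4, B4–B5, B5–B6, B6–B7, B7–B8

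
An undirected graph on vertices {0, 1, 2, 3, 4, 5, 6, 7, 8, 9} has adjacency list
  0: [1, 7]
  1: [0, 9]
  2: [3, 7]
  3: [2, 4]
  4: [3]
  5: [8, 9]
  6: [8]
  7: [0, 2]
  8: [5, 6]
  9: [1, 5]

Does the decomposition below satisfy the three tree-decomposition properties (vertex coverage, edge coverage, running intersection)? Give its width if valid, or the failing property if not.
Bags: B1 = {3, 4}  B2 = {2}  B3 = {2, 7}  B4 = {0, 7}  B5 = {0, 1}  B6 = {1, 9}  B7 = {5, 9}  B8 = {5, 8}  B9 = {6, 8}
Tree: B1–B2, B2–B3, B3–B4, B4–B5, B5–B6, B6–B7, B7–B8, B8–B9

A tree decomposition must satisfy three properties: every vertex lies in some bag; for every edge, both endpoints lie together in some bag; and for every vertex, the bags containing it form a connected subtree. Here edge (3,2) lies in no bag, so the decomposition is invalid.

No — edge (3,2) lies in no bag.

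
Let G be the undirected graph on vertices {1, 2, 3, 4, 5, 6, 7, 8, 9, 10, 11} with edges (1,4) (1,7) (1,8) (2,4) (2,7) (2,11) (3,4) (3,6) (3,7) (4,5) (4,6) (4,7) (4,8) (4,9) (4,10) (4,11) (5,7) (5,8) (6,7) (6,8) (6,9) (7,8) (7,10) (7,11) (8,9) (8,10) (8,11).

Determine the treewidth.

3

A width-3 tree decomposition is:
Bags: B1 = {4, 7, 8, 10}  B2 = {4, 6, 7, 8}  B3 = {1, 4, 7, 8}  B4 = {4, 6, 8, 9}  B5 = {4, 7, 8, 11}  B6 = {2, 4, 7, 11}  B7 = {4, 5, 7, 8}  B8 = {3, 4, 6, 7}
Tree: B1–B2, B1–B3, B2–B4, B2–B5, B5–B6, B1–B7, B2–B8
The largest bag has 4 vertices, giving width 3; this decomposition certifies tw(G) ≤ 3. On the other hand G contains the 4-clique {4, 6, 8, 9}. A clique must lie in a single bag of any decomposition, so no decomposition can have width below 3. Combining the bounds, tw(G) = 3.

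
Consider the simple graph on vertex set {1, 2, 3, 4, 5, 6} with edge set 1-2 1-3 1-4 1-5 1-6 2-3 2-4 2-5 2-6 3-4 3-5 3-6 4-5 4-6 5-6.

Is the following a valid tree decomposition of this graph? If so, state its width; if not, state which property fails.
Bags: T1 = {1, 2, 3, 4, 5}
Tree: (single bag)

A tree decomposition must satisfy three properties: every vertex lies in some bag; for every edge, both endpoints lie together in some bag; and for every vertex, the bags containing it form a connected subtree. Here vertex 6 appears in no bag, so the decomposition is invalid.

No — vertex 6 appears in no bag.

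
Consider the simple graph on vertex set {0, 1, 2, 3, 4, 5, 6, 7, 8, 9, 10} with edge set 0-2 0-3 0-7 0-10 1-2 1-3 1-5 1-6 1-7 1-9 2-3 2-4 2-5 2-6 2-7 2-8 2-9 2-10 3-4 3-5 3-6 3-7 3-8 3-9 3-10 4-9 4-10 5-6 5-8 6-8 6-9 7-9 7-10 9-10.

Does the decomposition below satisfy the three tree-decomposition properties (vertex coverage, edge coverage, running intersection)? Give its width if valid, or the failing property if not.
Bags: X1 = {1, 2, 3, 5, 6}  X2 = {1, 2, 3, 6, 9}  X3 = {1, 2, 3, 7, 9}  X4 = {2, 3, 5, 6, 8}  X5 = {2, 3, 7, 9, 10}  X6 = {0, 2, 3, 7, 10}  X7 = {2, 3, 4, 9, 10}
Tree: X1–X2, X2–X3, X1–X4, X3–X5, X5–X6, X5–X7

Vertex coverage: the bags together contain {0, 1, 2, 3, 4, 5, 6, 7, 8, 9, 10}, the full vertex set. Edge coverage: each edge of G has both endpoints in at least one bag. Running intersection: for every vertex, the bags containing it form a connected subtree. All three properties hold, so this is a valid tree decomposition of width max|bag| − 1 = 4, and hence tw(G) ≤ 4.

Yes; width 4.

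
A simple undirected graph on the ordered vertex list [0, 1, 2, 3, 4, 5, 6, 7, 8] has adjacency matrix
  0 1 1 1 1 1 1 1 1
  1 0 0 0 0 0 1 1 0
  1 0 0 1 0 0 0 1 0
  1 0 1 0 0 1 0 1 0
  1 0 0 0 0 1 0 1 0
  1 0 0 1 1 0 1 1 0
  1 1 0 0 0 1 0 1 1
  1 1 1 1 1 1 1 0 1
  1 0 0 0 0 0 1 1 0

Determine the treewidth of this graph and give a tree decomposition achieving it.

The largest bag has 4 vertices, giving width 3; this decomposition certifies tw(G) ≤ 3. For the lower bound, the 4 vertices {0, 6, 7, 8} are pairwise adjacent, and any tree decomposition puts a clique entirely inside one bag — forcing width ≥ 3. The upper and lower bounds meet at 3, so that is the treewidth.

Treewidth 3.
One such decomposition:
Bags: B1 = {0, 4, 5, 7}  B2 = {0, 5, 6, 7}  B3 = {0, 1, 6, 7}  B4 = {0, 3, 5, 7}  B5 = {0, 2, 3, 7}  B6 = {0, 6, 7, 8}
Tree: B1–B2, B2–B3, B2–B4, B4–B5, B2–B6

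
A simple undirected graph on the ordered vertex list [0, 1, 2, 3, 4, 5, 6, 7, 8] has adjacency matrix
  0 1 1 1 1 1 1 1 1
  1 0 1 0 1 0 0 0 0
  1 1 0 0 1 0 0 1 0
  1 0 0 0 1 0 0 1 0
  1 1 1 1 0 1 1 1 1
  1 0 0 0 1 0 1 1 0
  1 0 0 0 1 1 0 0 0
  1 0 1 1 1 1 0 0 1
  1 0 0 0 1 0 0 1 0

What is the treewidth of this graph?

3

A width-3 tree decomposition is:
Bags: B1 = {0, 4, 5, 7}  B2 = {0, 4, 5, 6}  B3 = {0, 3, 4, 7}  B4 = {0, 2, 4, 7}  B5 = {0, 4, 7, 8}  B6 = {0, 1, 2, 4}
Tree: B1–B2, B1–B3, B3–B4, B4–B5, B4–B6
The largest bag has 4 vertices, giving width 3; this decomposition certifies tw(G) ≤ 3. For the lower bound, the 4 vertices {0, 1, 2, 4} are pairwise adjacent, and any tree decomposition puts a clique entirely inside one bag — forcing width ≥ 3. Therefore the treewidth is 3.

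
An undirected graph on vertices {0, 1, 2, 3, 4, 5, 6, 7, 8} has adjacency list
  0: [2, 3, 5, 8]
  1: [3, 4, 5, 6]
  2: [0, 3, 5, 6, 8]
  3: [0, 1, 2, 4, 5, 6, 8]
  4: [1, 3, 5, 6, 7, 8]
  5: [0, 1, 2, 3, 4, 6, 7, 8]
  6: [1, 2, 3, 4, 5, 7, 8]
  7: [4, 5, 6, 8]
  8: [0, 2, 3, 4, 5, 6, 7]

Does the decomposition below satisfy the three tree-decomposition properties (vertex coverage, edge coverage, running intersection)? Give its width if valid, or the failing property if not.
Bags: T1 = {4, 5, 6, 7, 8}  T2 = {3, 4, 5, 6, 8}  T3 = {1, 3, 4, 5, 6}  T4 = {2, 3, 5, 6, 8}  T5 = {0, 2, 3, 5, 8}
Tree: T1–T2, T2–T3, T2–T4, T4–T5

Vertex coverage: the bags together contain {0, 1, 2, 3, 4, 5, 6, 7, 8}, the full vertex set. Edge coverage: each edge of G has both endpoints in at least one bag. Running intersection: for every vertex, the bags containing it form a connected subtree. All three properties hold, so this is a valid tree decomposition of width max|bag| − 1 = 4, and hence tw(G) ≤ 4.

Yes; width 4.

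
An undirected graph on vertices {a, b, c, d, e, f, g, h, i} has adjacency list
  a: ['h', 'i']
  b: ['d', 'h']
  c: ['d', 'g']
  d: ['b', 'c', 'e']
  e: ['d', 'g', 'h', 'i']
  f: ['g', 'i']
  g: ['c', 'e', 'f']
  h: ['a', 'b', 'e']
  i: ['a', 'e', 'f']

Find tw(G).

3

A width-3 tree decomposition is:
Bags: B1 = {c, f, g, i}  B2 = {c, e, g, i}  B3 = {c, d, e, i}  B4 = {a, d, e, i}  B5 = {a, d, e, h}  B6 = {a, b, d, h}
Tree: B1–B2, B2–B3, B3–B4, B4–B5, B5–B6
Each bag holds 4 vertices, so the decomposition has width 3, which upper-bounds the treewidth. For the lower bound: the 4 vertex sets {c,f,g}, {i}, {e}, {a,b,d,h} are disjoint, each induces a connected subgraph, and every pair is joined by at least one edge of G. Contracting each set to a single vertex therefore yields K_{4} as a minor, and since treewidth is minor-monotone, tw(G) ≥ tw(K_{4}) = 3. Combining the bounds, tw(G) = 3.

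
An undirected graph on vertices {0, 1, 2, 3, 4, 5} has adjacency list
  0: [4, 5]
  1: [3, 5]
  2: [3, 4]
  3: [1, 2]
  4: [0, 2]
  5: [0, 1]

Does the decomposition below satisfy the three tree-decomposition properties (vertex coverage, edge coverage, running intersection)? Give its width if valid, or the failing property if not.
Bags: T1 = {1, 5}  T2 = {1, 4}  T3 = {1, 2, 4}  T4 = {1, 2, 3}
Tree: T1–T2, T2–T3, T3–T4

A tree decomposition must satisfy three properties: every vertex lies in some bag; for every edge, both endpoints lie together in some bag; and for every vertex, the bags containing it form a connected subtree. Here vertex 0 appears in no bag, so the decomposition is invalid.

No — vertex 0 appears in no bag.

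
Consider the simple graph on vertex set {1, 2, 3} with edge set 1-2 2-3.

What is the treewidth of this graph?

1

A width-1 tree decomposition is:
Bags: B1 = {1, 2}  B2 = {2, 3}
Tree: B1–B2
Each bag holds 2 vertices, so the decomposition has width 1, which upper-bounds the treewidth. G has an edge, so its treewidth is at least 1. Combining the bounds, tw(G) = 1.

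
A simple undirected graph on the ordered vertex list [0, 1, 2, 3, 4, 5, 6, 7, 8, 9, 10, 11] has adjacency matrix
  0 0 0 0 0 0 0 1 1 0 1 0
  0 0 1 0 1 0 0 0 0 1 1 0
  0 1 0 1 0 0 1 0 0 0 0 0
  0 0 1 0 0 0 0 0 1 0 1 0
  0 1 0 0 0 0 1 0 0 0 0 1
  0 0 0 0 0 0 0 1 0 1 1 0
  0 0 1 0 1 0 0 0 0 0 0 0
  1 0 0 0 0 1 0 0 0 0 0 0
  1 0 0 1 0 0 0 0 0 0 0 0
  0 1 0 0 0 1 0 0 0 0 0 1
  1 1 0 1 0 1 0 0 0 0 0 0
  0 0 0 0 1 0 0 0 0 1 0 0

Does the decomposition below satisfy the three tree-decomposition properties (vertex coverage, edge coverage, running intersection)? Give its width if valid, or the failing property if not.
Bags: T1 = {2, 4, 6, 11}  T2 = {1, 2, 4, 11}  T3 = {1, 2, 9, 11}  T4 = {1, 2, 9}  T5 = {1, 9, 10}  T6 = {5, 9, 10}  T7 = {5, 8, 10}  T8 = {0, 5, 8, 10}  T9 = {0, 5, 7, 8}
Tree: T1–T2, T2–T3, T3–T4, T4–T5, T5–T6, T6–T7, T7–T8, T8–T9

No — vertex 3 appears in no bag.

A tree decomposition must satisfy three properties: every vertex lies in some bag; for every edge, both endpoints lie together in some bag; and for every vertex, the bags containing it form a connected subtree. Here vertex 3 appears in no bag, so the decomposition is invalid.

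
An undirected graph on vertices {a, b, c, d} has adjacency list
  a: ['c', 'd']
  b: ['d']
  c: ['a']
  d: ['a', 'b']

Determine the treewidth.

A width-1 tree decomposition is:
Bags: B1 = {a, c}  B2 = {a, d}  B3 = {b, d}
Tree: B1–B2, B2–B3
Every bag has size at most 2, so the width is 2 − 1 = 1 and tw(G) ≤ 1. G has an edge, so its treewidth is at least 1. Hence tw(G) = 1 exactly.

1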